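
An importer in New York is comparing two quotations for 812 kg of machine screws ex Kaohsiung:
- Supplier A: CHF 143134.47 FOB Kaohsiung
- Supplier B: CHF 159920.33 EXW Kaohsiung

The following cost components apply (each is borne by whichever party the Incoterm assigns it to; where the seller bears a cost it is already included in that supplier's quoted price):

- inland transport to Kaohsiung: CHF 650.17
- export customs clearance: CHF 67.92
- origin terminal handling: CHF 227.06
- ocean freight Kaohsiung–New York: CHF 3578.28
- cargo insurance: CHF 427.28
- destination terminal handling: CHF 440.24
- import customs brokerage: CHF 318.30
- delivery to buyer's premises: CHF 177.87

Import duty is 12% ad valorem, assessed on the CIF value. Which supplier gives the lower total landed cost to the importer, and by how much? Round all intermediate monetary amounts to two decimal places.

Supplier A (FOB):
CIF value = FOB price + freight + insurance = 143134.47 + 3578.28 + 427.28 = 147140.03
Import duty = 147140.03 × 12% = 17656.80
Buyer bears (A): 3578.28 + 427.28 + 440.24 + 318.30 + 177.87 = 4941.97
Landed cost (A) = invoice 143134.47 + 4941.97 + duty 17656.80 = 165733.24
Supplier B (EXW):
CIF value = EXW price + inland to port + export clearance + origin terminal + freight + insurance = 159920.33 + 650.17 + 67.92 + 227.06 + 3578.28 + 427.28 = 164871.04
Import duty = 164871.04 × 12% = 19784.52
Buyer bears (B): 650.17 + 67.92 + 227.06 + 3578.28 + 427.28 + 440.24 + 318.30 + 177.87 = 5887.12
Landed cost (B) = invoice 159920.33 + 5887.12 + duty 19784.52 = 185591.97
Difference = |165733.24 − 185591.97| = 19858.73

Supplier A is cheaper by CHF 19858.73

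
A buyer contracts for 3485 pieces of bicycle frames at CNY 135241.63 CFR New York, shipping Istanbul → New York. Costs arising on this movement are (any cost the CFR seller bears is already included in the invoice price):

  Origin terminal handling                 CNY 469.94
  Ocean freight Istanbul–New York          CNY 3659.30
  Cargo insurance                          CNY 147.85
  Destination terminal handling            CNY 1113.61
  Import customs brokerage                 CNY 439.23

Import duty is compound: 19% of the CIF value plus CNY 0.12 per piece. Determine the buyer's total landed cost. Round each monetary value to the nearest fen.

CFR: the seller pays costs through ocean freight to the destination port, but not insurance.
Already in the invoice (seller's account under CFR): origin terminal, freight — exclude.
CIF value = CFR price + insurance = 135241.63 + 147.85 = 135389.48
Ad valorem component: 135389.48 × 19% = 25724.00
Specific component: 3485 × 0.12 = 418.20
Import duty = 25724.00 + 418.20 = 26142.20
Buyer bears: insurance 147.85 + destination terminal 1113.61 + brokerage 439.23 + duty 26142.20 = 27842.89
Landed cost = invoice 135241.63 + 27842.89 = 163084.52

Total landed cost: CNY 163084.52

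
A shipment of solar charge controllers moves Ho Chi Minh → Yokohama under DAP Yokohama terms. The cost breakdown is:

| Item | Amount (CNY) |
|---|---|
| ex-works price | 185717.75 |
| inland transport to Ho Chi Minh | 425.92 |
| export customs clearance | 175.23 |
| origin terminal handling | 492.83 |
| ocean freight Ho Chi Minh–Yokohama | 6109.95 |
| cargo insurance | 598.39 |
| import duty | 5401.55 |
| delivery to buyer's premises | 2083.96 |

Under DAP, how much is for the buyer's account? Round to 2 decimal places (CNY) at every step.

DAP: the seller bears all costs to the named destination except import duty and clearance.
Seller's account: goods 185717.75 + inland to port 425.92 + export clearance 175.23 + origin terminal 492.83 + freight 6109.95 + insurance 598.39 + delivery 2083.96 = 195604.03
Buyer's account: duty 5401.55 = 5401.55

Buyer's account: CNY 5401.55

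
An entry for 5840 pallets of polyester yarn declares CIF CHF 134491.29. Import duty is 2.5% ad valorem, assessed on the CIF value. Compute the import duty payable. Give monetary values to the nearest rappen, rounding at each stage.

Import duty: CHF 3362.28

Import duty = 134491.29 × 2.5% = 3362.28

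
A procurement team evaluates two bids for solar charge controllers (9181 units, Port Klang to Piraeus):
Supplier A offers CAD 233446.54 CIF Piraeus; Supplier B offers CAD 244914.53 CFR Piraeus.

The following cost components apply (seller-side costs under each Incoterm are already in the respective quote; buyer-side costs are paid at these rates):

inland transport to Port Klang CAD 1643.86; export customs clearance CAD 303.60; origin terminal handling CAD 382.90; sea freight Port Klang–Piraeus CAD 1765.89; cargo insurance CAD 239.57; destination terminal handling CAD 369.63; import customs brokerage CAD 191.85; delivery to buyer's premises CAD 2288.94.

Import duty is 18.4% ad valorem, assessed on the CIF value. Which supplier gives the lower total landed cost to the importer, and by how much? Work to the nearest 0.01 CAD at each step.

Supplier A (CIF):
The CIF price already equals the CIF value: 233446.54
Import duty = 233446.54 × 18.4% = 42954.16
Buyer bears (A): 369.63 + 191.85 + 2288.94 = 2850.42
Landed cost (A) = invoice 233446.54 + 2850.42 + duty 42954.16 = 279251.12
Supplier B (CFR):
CIF value = CFR price + insurance = 244914.53 + 239.57 = 245154.10
Import duty = 245154.10 × 18.4% = 45108.35
Buyer bears (B): 239.57 + 369.63 + 191.85 + 2288.94 = 3089.99
Landed cost (B) = invoice 244914.53 + 3089.99 + duty 45108.35 = 293112.87
Difference = |279251.12 − 293112.87| = 13861.75

Supplier A is cheaper by CAD 13861.75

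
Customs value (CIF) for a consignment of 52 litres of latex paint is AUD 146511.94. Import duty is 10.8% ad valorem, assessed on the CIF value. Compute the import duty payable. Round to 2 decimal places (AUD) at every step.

Import duty = 146511.94 × 10.8% = 15823.29

Import duty: AUD 15823.29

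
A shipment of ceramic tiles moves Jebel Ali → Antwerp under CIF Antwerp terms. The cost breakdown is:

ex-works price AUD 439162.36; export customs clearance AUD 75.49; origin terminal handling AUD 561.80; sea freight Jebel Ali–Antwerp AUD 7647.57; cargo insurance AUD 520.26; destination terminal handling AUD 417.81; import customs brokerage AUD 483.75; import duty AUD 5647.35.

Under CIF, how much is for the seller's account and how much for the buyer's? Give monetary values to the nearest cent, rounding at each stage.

CIF: the seller pays costs through ocean freight and marine insurance to the destination port.
Seller's account: goods 439162.36 + export clearance 75.49 + origin terminal 561.80 + freight 7647.57 + insurance 520.26 = 447967.48
Buyer's account: destination terminal 417.81 + brokerage 483.75 + duty 5647.35 = 6548.91

Seller: AUD 447967.48; buyer: AUD 6548.91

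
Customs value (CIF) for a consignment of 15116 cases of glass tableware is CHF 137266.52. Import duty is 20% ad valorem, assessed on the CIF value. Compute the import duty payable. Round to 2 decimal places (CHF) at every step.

Import duty: CHF 27453.30

Import duty = 137266.52 × 20% = 27453.30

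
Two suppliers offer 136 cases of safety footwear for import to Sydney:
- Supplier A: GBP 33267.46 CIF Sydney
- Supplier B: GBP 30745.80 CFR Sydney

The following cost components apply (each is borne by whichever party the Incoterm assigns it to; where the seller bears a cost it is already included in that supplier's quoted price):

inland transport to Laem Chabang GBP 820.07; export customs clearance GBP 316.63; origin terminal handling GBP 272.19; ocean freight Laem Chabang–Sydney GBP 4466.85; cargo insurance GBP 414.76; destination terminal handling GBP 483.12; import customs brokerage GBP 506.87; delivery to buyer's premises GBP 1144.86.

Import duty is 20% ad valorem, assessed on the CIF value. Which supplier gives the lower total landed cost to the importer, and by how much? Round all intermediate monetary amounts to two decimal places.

Supplier A (CIF):
The CIF price already equals the CIF value: 33267.46
Import duty = 33267.46 × 20% = 6653.49
Buyer bears (A): 483.12 + 506.87 + 1144.86 = 2134.85
Landed cost (A) = invoice 33267.46 + 2134.85 + duty 6653.49 = 42055.80
Supplier B (CFR):
CIF value = CFR price + insurance = 30745.80 + 414.76 = 31160.56
Import duty = 31160.56 × 20% = 6232.11
Buyer bears (B): 414.76 + 483.12 + 506.87 + 1144.86 = 2549.61
Landed cost (B) = invoice 30745.80 + 2549.61 + duty 6232.11 = 39527.52
Difference = |42055.80 − 39527.52| = 2528.28

Supplier B is cheaper by GBP 2528.28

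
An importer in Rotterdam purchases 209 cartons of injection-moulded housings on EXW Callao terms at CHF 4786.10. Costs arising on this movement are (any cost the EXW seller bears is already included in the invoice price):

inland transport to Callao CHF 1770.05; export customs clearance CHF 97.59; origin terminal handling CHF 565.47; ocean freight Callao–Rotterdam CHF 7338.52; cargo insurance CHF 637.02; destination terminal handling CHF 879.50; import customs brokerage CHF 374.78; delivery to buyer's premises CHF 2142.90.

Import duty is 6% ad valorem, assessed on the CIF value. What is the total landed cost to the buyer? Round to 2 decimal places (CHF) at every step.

Total landed cost: CHF 19503.62

EXW: the seller makes goods available at their premises; the buyer bears all onward costs.
CIF value = EXW price + inland to port + export clearance + origin terminal + freight + insurance = 4786.10 + 1770.05 + 97.59 + 565.47 + 7338.52 + 637.02 = 15194.75
Import duty = 15194.75 × 6% = 911.69
Buyer bears: inland to port 1770.05 + export clearance 97.59 + origin terminal 565.47 + freight 7338.52 + insurance 637.02 + destination terminal 879.50 + brokerage 374.78 + delivery 2142.90 + duty 911.69 = 14717.52
Landed cost = invoice 4786.10 + 14717.52 = 19503.62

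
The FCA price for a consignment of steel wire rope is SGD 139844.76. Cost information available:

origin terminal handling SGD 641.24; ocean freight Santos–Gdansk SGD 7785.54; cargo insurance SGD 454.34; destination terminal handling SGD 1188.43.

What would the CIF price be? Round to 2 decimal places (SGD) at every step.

Not relevant to the conversion: destination terminal — on the buyer under both terms; not part of either seller's price.
From FCA to CIF, the seller additionally bears: origin terminal, freight, insurance.
CIF price = 139844.76 + 641.24 + 7785.54 + 454.34 = 148725.88

CIF price: SGD 148725.88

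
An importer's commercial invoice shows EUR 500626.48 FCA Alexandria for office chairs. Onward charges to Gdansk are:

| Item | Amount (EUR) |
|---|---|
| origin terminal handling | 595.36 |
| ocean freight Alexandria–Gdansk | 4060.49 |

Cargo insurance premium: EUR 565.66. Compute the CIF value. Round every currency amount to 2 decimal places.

CIF = FCA price + pre-shipment costs + freight + insurance
CIF = 500626.48 + 595.36 + 4060.49 + 565.66 = 505847.99

CIF value: EUR 505847.99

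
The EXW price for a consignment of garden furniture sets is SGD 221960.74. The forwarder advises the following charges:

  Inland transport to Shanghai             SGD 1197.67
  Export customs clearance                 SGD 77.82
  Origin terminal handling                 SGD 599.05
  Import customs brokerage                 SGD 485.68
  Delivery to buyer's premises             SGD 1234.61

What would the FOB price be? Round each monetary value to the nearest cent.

FOB price: SGD 223835.28

Not relevant to the conversion: brokerage, delivery — on the buyer under both terms; not part of either seller's price.
From EXW to FOB, the seller additionally bears: inland to port, export clearance, origin terminal.
FOB price = 221960.74 + 1197.67 + 77.82 + 599.05 = 223835.28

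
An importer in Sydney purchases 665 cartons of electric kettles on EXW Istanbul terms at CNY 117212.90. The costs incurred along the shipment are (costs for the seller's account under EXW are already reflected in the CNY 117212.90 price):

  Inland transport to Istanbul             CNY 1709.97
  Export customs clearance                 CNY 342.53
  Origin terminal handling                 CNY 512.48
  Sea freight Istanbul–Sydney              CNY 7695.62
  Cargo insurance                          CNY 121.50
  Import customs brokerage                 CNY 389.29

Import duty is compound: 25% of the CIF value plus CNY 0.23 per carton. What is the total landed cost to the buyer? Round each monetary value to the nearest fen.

Total landed cost: CNY 160035.99

EXW: the seller makes goods available at their premises; the buyer bears all onward costs.
CIF value = EXW price + inland to port + export clearance + origin terminal + freight + insurance = 117212.90 + 1709.97 + 342.53 + 512.48 + 7695.62 + 121.50 = 127595.00
Ad valorem component: 127595.00 × 25% = 31898.75
Specific component: 665 × 0.23 = 152.95
Import duty = 31898.75 + 152.95 = 32051.70
Buyer bears: inland to port 1709.97 + export clearance 342.53 + origin terminal 512.48 + freight 7695.62 + insurance 121.50 + brokerage 389.29 + duty 32051.70 = 42823.09
Landed cost = invoice 117212.90 + 42823.09 = 160035.99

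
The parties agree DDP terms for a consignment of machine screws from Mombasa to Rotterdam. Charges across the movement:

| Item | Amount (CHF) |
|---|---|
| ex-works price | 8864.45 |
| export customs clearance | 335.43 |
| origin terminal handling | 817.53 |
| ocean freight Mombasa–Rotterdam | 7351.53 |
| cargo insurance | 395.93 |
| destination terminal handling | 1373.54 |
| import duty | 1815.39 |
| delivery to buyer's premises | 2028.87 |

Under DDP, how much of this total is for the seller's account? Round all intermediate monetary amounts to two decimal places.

DDP: the seller bears all costs including import duty.
Seller's account: goods 8864.45 + export clearance 335.43 + origin terminal 817.53 + freight 7351.53 + insurance 395.93 + destination terminal 1373.54 + duty 1815.39 + delivery 2028.87 = 22982.67
Buyer's account: 0.00

Seller's account: CHF 22982.67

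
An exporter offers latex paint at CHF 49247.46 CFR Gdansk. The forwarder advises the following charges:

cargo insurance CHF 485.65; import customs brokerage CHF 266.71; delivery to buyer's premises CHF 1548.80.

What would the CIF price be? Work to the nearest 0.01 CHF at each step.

Not relevant to the conversion: delivery, brokerage — on the buyer under both terms; not part of either seller's price.
From CFR to CIF, the seller additionally bears: insurance.
CIF price = 49247.46 + 485.65 = 49733.11

CIF price: CHF 49733.11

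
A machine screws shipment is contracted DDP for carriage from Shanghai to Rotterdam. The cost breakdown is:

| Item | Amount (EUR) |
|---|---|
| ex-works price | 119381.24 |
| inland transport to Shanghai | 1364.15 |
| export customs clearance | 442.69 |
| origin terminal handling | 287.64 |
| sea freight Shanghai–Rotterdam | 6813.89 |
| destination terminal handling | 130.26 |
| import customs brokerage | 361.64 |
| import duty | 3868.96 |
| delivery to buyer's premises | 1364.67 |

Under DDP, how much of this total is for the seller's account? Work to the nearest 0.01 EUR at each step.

DDP: the seller bears all costs including import duty.
Seller's account: goods 119381.24 + inland to port 1364.15 + export clearance 442.69 + origin terminal 287.64 + freight 6813.89 + destination terminal 130.26 + brokerage 361.64 + duty 3868.96 + delivery 1364.67 = 134015.14
Buyer's account: 0.00

Seller's account: EUR 134015.14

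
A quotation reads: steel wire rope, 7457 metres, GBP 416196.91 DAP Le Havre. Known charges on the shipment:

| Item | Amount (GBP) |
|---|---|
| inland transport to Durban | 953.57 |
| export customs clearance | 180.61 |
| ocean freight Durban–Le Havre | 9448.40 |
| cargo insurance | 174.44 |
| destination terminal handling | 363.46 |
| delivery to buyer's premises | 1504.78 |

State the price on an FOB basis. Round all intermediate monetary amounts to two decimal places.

FOB price: GBP 404705.83

Not relevant to the conversion: inland to port, export clearance — on the seller under both DAP and FOB; already in the DAP price and stays in the FOB price.
From DAP to FOB, the seller no longer bears: freight, insurance, destination terminal, delivery.
FOB price = 416196.91 − 9448.40 − 174.44 − 363.46 − 1504.78 = 404705.83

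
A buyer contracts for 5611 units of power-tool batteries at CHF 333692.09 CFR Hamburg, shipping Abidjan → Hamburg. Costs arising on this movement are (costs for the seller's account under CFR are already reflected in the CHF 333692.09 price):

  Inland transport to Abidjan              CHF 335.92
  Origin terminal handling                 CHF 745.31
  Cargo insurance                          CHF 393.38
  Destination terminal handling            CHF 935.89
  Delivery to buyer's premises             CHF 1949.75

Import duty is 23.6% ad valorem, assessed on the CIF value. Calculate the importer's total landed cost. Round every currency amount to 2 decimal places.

CFR: the seller pays costs through ocean freight to the destination port, but not insurance.
Already in the invoice (seller's account under CFR): inland to port, origin terminal — exclude.
CIF value = CFR price + insurance = 333692.09 + 393.38 = 334085.47
Import duty = 334085.47 × 23.6% = 78844.17
Buyer bears: insurance 393.38 + destination terminal 935.89 + delivery 1949.75 + duty 78844.17 = 82123.19
Landed cost = invoice 333692.09 + 82123.19 = 415815.28

Total landed cost: CHF 415815.28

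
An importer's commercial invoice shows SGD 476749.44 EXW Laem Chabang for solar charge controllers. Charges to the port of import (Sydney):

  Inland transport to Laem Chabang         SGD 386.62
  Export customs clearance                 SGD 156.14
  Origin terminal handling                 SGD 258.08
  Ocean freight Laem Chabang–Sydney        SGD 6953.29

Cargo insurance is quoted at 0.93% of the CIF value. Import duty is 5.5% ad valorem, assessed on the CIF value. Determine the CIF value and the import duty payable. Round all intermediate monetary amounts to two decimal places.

Let C be the CIF value. C = EXW price + pre-shipment costs + freight + 0.93% × C
C − 0.93% × C = 476749.44 + 386.62 + 156.14 + 258.08 + 6953.29
0.9907 × C = 484503.57
C = 484503.57 / 0.9907 = 489051.75
Insurance premium = 0.93% × 489051.75 = 4548.18
Import duty = 489051.75 × 5.5% = 26897.85

CIF value: SGD 489051.75; import duty: SGD 26897.85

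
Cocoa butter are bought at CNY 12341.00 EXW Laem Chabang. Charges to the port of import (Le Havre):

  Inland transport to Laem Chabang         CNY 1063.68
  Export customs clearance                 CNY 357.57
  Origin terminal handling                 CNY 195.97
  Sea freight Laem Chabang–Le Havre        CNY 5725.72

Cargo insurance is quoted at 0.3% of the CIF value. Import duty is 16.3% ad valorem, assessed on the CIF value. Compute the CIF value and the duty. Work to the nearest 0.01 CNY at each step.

CIF value: CNY 19743.17; import duty: CNY 3218.14

Let C be the CIF value. C = EXW price + pre-shipment costs + freight + 0.3% × C
C − 0.3% × C = 12341.00 + 1063.68 + 357.57 + 195.97 + 5725.72
0.997 × C = 19683.94
C = 19683.94 / 0.997 = 19743.17
Insurance premium = 0.3% × 19743.17 = 59.23
Import duty = 19743.17 × 16.3% = 3218.14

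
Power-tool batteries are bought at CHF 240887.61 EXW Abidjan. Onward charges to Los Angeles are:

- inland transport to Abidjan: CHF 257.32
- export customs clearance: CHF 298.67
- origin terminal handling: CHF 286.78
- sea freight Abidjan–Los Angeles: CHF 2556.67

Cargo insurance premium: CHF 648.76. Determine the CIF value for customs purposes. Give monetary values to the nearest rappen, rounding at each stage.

CIF = EXW price + pre-shipment costs + freight + insurance
CIF = 240887.61 + 257.32 + 298.67 + 286.78 + 2556.67 + 648.76 = 244935.81

CIF value: CHF 244935.81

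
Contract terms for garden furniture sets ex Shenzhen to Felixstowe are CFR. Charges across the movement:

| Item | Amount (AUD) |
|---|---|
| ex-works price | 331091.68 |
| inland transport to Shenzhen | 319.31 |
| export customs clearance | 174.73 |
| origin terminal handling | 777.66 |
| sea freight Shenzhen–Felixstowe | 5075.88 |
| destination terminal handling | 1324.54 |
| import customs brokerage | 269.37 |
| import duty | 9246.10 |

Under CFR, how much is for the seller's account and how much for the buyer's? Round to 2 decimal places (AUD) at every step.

CFR: the seller pays costs through ocean freight to the destination port, but not insurance.
Seller's account: goods 331091.68 + inland to port 319.31 + export clearance 174.73 + origin terminal 777.66 + freight 5075.88 = 337439.26
Buyer's account: destination terminal 1324.54 + brokerage 269.37 + duty 9246.10 = 10840.01

Seller: AUD 337439.26; buyer: AUD 10840.01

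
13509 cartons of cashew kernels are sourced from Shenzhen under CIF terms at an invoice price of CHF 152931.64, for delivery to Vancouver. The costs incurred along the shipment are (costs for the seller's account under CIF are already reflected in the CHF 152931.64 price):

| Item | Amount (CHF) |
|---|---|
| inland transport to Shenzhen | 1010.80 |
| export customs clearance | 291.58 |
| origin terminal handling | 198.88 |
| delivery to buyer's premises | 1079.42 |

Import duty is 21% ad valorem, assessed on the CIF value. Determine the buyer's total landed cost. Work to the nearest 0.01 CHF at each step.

Total landed cost: CHF 186126.70

CIF: the seller pays costs through ocean freight and marine insurance to the destination port.
Already in the invoice (seller's account under CIF): inland to port, export clearance, origin terminal — exclude.
The CIF price already equals the CIF value: 152931.64
Import duty = 152931.64 × 21% = 32115.64
Buyer bears: delivery 1079.42 + duty 32115.64 = 33195.06
Landed cost = invoice 152931.64 + 33195.06 = 186126.70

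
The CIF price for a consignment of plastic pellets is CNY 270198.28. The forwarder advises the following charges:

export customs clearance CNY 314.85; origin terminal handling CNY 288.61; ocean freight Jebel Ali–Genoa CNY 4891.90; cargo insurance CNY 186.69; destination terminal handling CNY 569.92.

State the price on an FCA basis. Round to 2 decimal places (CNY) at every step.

Not relevant to the conversion: export clearance — on the seller under both CIF and FCA; already in the CIF price and stays in the FCA price. destination terminal — on the buyer under both terms; not part of either seller's price.
From CIF to FCA, the seller no longer bears: origin terminal, freight, insurance.
FCA price = 270198.28 − 288.61 − 4891.90 − 186.69 = 264831.08

FCA price: CNY 264831.08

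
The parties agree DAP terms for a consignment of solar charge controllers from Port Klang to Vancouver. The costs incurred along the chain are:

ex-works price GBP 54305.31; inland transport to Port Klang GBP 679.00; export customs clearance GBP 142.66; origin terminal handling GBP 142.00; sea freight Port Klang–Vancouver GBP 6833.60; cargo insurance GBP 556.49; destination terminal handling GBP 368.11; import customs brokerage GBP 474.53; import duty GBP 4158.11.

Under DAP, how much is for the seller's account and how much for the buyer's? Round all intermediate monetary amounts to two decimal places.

DAP: the seller bears all costs to the named destination except import duty and clearance.
Seller's account: goods 54305.31 + inland to port 679.00 + export clearance 142.66 + origin terminal 142.00 + freight 6833.60 + insurance 556.49 + destination terminal 368.11 = 63027.17
Buyer's account: brokerage 474.53 + duty 4158.11 = 4632.64

Seller: GBP 63027.17; buyer: GBP 4632.64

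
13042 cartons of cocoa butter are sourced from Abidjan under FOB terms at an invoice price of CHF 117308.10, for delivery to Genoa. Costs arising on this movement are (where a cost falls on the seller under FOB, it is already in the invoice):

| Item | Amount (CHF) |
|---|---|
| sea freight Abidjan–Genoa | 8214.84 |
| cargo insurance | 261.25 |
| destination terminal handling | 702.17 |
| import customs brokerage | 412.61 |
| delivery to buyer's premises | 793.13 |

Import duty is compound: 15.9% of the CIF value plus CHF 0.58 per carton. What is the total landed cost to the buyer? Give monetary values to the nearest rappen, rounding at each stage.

FOB: the seller bears costs until goods are on board at the origin port; the buyer bears freight, insurance and all costs thereafter.
CIF value = FOB price + freight + insurance = 117308.10 + 8214.84 + 261.25 = 125784.19
Ad valorem component: 125784.19 × 15.9% = 19999.69
Specific component: 13042 × 0.58 = 7564.36
Import duty = 19999.69 + 7564.36 = 27564.05
Buyer bears: freight 8214.84 + insurance 261.25 + destination terminal 702.17 + brokerage 412.61 + delivery 793.13 + duty 27564.05 = 37948.05
Landed cost = invoice 117308.10 + 37948.05 = 155256.15

Total landed cost: CHF 155256.15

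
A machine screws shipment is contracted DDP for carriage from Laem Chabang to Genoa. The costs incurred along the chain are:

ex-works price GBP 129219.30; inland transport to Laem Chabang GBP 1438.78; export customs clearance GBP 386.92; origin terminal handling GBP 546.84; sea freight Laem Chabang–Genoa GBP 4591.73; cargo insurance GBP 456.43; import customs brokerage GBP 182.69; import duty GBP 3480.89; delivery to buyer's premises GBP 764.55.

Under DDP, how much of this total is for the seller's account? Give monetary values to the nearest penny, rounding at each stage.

Seller's account: GBP 141068.13

DDP: the seller bears all costs including import duty.
Seller's account: goods 129219.30 + inland to port 1438.78 + export clearance 386.92 + origin terminal 546.84 + freight 4591.73 + insurance 456.43 + brokerage 182.69 + duty 3480.89 + delivery 764.55 = 141068.13
Buyer's account: 0.00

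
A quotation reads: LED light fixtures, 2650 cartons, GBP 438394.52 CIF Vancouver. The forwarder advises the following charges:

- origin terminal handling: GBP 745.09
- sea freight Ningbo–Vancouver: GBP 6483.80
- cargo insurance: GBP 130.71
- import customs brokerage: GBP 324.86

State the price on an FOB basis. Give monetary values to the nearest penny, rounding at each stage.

FOB price: GBP 431780.01

Not relevant to the conversion: origin terminal — on the seller under both CIF and FOB; already in the CIF price and stays in the FOB price. brokerage — on the buyer under both terms; not part of either seller's price.
From CIF to FOB, the seller no longer bears: freight, insurance.
FOB price = 438394.52 − 6483.80 − 130.71 = 431780.01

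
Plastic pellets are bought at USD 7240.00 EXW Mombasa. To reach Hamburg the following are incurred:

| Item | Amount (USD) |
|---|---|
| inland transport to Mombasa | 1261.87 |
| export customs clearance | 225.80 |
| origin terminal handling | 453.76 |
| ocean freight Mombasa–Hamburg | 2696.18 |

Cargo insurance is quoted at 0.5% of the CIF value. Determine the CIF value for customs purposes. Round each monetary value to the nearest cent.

CIF value: USD 11937.30

Let C be the CIF value. C = EXW price + pre-shipment costs + freight + 0.5% × C
C − 0.5% × C = 7240.00 + 1261.87 + 225.80 + 453.76 + 2696.18
0.995 × C = 11877.61
C = 11877.61 / 0.995 = 11937.30
Insurance premium = 0.5% × 11937.30 = 59.69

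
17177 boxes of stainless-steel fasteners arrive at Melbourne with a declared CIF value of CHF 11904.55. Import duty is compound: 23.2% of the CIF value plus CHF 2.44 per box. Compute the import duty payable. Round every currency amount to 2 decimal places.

Ad valorem component: 11904.55 × 23.2% = 2761.86
Specific component: 17177 × 2.44 = 41911.88
Import duty = 2761.86 + 41911.88 = 44673.74

Import duty: CHF 44673.74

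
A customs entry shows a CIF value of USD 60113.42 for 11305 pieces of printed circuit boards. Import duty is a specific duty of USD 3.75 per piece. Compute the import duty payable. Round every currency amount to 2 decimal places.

Import duty: USD 42393.75

Import duty = 11305 × 3.75 = 42393.75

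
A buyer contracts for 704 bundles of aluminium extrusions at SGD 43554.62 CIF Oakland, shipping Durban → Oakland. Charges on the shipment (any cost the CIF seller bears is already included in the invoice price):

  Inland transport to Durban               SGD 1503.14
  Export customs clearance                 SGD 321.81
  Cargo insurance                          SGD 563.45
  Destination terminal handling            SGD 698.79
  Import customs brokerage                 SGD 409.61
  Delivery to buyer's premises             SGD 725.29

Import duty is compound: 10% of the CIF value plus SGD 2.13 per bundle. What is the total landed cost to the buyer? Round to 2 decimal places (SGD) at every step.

CIF: the seller pays costs through ocean freight and marine insurance to the destination port.
Already in the invoice (seller's account under CIF): inland to port, export clearance, insurance — exclude.
The CIF price already equals the CIF value: 43554.62
Ad valorem component: 43554.62 × 10% = 4355.46
Specific component: 704 × 2.13 = 1499.52
Import duty = 4355.46 + 1499.52 = 5854.98
Buyer bears: destination terminal 698.79 + brokerage 409.61 + delivery 725.29 + duty 5854.98 = 7688.67
Landed cost = invoice 43554.62 + 7688.67 = 51243.29

Total landed cost: SGD 51243.29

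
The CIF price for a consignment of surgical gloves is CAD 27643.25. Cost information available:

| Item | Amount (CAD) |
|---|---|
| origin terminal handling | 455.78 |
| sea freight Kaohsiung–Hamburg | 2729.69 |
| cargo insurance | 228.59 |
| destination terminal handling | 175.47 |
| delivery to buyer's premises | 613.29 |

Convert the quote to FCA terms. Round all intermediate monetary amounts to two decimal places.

Not relevant to the conversion: destination terminal, delivery — on the buyer under both terms; not part of either seller's price.
From CIF to FCA, the seller no longer bears: origin terminal, freight, insurance.
FCA price = 27643.25 − 455.78 − 2729.69 − 228.59 = 24229.19

FCA price: CAD 24229.19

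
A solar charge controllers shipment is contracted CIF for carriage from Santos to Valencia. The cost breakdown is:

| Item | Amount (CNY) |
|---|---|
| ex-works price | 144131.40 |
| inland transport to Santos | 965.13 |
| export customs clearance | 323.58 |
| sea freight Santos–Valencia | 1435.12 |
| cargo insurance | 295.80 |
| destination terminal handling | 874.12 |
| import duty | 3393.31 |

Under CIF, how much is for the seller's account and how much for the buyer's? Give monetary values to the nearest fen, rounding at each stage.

CIF: the seller pays costs through ocean freight and marine insurance to the destination port.
Seller's account: goods 144131.40 + inland to port 965.13 + export clearance 323.58 + freight 1435.12 + insurance 295.80 = 147151.03
Buyer's account: destination terminal 874.12 + duty 3393.31 = 4267.43

Seller: CNY 147151.03; buyer: CNY 4267.43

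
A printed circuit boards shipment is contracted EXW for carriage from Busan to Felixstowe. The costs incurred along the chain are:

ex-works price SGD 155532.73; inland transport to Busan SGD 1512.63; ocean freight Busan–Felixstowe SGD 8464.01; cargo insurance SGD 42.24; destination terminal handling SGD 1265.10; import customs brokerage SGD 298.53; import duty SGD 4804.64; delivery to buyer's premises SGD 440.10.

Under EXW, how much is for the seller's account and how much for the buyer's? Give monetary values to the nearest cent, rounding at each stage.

EXW: the seller makes goods available at their premises; the buyer bears all onward costs.
Seller's account: goods 155532.73 = 155532.73
Buyer's account: inland to port 1512.63 + freight 8464.01 + insurance 42.24 + destination terminal 1265.10 + brokerage 298.53 + duty 4804.64 + delivery 440.10 = 16827.25

Seller: SGD 155532.73; buyer: SGD 16827.25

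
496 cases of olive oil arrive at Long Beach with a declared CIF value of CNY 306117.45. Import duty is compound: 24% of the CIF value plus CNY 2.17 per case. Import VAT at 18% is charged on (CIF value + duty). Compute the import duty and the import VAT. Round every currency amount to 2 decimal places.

Import duty: CNY 74544.51; import VAT: CNY 68519.15

Ad valorem component: 306117.45 × 24% = 73468.19
Specific component: 496 × 2.17 = 1076.32
Import duty = 73468.19 + 1076.32 = 74544.51
VAT base = CIF + duty = 306117.45 + 74544.51 = 380661.96
Import VAT = 380661.96 × 18% = 68519.15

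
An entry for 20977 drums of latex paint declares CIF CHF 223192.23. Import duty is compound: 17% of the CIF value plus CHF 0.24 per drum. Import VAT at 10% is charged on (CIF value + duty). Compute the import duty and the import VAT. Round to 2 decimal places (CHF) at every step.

Ad valorem component: 223192.23 × 17% = 37942.68
Specific component: 20977 × 0.24 = 5034.48
Import duty = 37942.68 + 5034.48 = 42977.16
VAT base = CIF + duty = 223192.23 + 42977.16 = 266169.39
Import VAT = 266169.39 × 10% = 26616.94

Import duty: CHF 42977.16; import VAT: CHF 26616.94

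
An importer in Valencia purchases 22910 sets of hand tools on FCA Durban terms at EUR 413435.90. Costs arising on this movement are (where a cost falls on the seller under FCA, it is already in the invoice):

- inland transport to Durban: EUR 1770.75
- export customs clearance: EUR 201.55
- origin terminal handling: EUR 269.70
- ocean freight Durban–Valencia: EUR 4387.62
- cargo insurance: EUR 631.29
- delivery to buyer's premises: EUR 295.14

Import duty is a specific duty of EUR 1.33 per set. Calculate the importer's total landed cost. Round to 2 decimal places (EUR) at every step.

FCA: the seller delivers export-cleared goods to the carrier; the buyer bears costs from that point.
Already in the invoice (seller's account under FCA): inland to port, export clearance — exclude.
CIF value = FCA price + origin terminal + freight + insurance = 413435.90 + 269.70 + 4387.62 + 631.29 = 418724.51
Import duty = 22910 × 1.33 = 30470.30
Buyer bears: origin terminal 269.70 + freight 4387.62 + insurance 631.29 + delivery 295.14 + duty 30470.30 = 36054.05
Landed cost = invoice 413435.90 + 36054.05 = 449489.95

Total landed cost: EUR 449489.95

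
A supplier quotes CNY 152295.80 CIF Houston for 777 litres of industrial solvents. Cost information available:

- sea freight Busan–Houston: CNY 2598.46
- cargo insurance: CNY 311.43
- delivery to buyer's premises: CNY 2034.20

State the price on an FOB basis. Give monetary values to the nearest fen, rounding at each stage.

FOB price: CNY 149385.91

Not relevant to the conversion: delivery — on the buyer under both terms; not part of either seller's price.
From CIF to FOB, the seller no longer bears: freight, insurance.
FOB price = 152295.80 − 2598.46 − 311.43 = 149385.91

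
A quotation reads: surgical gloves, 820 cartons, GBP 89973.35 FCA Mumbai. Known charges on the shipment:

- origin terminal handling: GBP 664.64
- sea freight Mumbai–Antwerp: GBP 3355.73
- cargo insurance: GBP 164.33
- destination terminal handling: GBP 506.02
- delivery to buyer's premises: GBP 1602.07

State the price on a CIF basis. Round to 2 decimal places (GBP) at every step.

CIF price: GBP 94158.05

Not relevant to the conversion: delivery, destination terminal — on the buyer under both terms; not part of either seller's price.
From FCA to CIF, the seller additionally bears: origin terminal, freight, insurance.
CIF price = 89973.35 + 664.64 + 3355.73 + 164.33 = 94158.05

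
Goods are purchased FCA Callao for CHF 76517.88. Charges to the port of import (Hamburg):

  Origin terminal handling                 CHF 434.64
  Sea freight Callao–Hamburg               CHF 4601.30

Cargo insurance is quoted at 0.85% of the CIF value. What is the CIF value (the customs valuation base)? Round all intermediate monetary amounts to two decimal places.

Let C be the CIF value. C = FCA price + pre-shipment costs + freight + 0.85% × C
C − 0.85% × C = 76517.88 + 434.64 + 4601.30
0.9915 × C = 81553.82
C = 81553.82 / 0.9915 = 82252.97
Insurance premium = 0.85% × 82252.97 = 699.15

CIF value: CHF 82252.97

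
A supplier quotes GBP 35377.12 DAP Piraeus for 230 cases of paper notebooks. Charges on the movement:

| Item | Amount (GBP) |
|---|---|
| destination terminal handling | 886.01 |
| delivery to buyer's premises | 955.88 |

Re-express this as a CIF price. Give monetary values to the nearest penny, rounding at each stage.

CIF price: GBP 33535.23

From DAP to CIF, the seller no longer bears: destination terminal, delivery.
CIF price = 35377.12 − 886.01 − 955.88 = 33535.23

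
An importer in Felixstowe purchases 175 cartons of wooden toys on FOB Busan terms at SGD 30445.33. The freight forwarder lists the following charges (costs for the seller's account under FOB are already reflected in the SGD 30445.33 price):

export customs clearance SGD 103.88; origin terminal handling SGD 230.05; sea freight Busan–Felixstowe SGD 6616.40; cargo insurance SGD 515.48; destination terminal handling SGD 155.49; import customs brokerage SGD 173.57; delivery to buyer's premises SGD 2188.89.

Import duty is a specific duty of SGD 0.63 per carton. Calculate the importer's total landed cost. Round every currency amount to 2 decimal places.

FOB: the seller bears costs until goods are on board at the origin port; the buyer bears freight, insurance and all costs thereafter.
Already in the invoice (seller's account under FOB): export clearance, origin terminal — exclude.
CIF value = FOB price + freight + insurance = 30445.33 + 6616.40 + 515.48 = 37577.21
Import duty = 175 × 0.63 = 110.25
Buyer bears: freight 6616.40 + insurance 515.48 + destination terminal 155.49 + brokerage 173.57 + delivery 2188.89 + duty 110.25 = 9760.08
Landed cost = invoice 30445.33 + 9760.08 = 40205.41

Total landed cost: SGD 40205.41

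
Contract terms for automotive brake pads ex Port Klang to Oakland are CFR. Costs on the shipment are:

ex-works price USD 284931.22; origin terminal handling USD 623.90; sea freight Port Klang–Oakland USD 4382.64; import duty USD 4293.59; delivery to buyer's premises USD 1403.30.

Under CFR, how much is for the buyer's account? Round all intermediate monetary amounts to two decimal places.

Buyer's account: USD 5696.89

CFR: the seller pays costs through ocean freight to the destination port, but not insurance.
Seller's account: goods 284931.22 + origin terminal 623.90 + freight 4382.64 = 289937.76
Buyer's account: duty 4293.59 + delivery 1403.30 = 5696.89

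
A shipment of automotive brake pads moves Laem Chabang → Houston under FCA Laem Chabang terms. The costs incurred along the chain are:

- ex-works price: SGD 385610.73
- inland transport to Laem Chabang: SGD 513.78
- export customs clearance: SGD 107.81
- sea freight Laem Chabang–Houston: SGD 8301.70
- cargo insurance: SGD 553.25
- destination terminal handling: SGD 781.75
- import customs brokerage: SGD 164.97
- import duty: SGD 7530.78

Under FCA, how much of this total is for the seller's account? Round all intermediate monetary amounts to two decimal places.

Seller's account: SGD 386232.32

FCA: the seller delivers export-cleared goods to the carrier; the buyer bears costs from that point.
Seller's account: goods 385610.73 + inland to port 513.78 + export clearance 107.81 = 386232.32
Buyer's account: freight 8301.70 + insurance 553.25 + destination terminal 781.75 + brokerage 164.97 + duty 7530.78 = 17332.45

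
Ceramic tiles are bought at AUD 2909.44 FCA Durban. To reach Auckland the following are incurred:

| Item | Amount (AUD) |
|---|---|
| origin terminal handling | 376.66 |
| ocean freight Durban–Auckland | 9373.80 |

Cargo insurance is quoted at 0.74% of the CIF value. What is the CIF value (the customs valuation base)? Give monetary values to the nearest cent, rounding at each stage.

CIF value: AUD 12754.28

Let C be the CIF value. C = FCA price + pre-shipment costs + freight + 0.74% × C
C − 0.74% × C = 2909.44 + 376.66 + 9373.80
0.9926 × C = 12659.90
C = 12659.90 / 0.9926 = 12754.28
Insurance premium = 0.74% × 12754.28 = 94.38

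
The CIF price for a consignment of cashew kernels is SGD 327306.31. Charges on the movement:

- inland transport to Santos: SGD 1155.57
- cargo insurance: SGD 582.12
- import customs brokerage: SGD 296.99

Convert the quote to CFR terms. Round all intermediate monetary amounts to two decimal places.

Not relevant to the conversion: inland to port — on the seller under both CIF and CFR; already in the CIF price and stays in the CFR price. brokerage — on the buyer under both terms; not part of either seller's price.
From CIF to CFR, the seller no longer bears: insurance.
CFR price = 327306.31 − 582.12 = 326724.19

CFR price: SGD 326724.19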